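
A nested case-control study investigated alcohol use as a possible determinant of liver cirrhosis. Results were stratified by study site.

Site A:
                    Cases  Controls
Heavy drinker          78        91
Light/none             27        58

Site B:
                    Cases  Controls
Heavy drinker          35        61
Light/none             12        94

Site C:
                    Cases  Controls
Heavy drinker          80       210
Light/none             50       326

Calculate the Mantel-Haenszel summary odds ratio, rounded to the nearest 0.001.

OR_MH = Σ(aᵢdᵢ/nᵢ) / Σ(bᵢcᵢ/nᵢ), where nᵢ is the stratum total.
Stratum 1 (Site A): n = 254; a·d/n = 78·58/254 = 17.8110; b·c/n = 91·27/254 = 9.6732
Stratum 2 (Site B): n = 202; a·d/n = 35·94/202 = 16.2871; b·c/n = 61·12/202 = 3.6238
Stratum 3 (Site C): n = 666; a·d/n = 80·326/666 = 39.1592; b·c/n = 210·50/666 = 15.7658
OR_MH = (17.8110 + 16.2871 + 39.1592) / (9.6732 + 3.6238 + 15.7658) = 73.2573 / 29.0628 = 2.52066

2.521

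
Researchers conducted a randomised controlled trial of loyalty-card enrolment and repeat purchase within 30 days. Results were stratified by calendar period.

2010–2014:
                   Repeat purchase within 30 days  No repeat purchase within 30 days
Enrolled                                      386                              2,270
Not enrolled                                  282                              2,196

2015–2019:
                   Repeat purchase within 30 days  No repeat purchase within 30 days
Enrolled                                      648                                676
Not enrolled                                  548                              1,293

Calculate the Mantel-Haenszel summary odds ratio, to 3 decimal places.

OR_MH = Σ(aᵢdᵢ/nᵢ) / Σ(bᵢcᵢ/nᵢ), where nᵢ is the stratum total.
Stratum 1 (2010–2014): n = 5134; a·d/n = 386·2196/5134 = 165.1063; b·c/n = 2270·282/5134 = 124.6864
Stratum 2 (2015–2019): n = 3165; a·d/n = 648·1293/3165 = 264.7280; b·c/n = 676·548/3165 = 117.0452
OR_MH = (165.1063 + 264.7280) / (124.6864 + 117.0452) = 429.8343 / 241.7316 = 1.77815

1.778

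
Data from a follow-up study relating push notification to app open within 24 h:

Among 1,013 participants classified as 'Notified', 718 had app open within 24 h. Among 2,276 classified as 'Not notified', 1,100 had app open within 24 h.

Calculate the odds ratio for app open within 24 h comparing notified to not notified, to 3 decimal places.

2.602

From the description: a = 718, b = 295, c = 1100, d = 1176.
OR = (a·d)/(b·c) = (718 × 1176) / (295 × 1100) = 844368 / 324500 = 2.60206
The odds of app open within 24 h are about 2.60 times as high in the notified group.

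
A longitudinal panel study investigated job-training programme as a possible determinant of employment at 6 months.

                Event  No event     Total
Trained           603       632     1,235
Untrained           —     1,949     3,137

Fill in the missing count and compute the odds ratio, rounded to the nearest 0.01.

The missing cell is in the unexposed row: 3137 − 1949 = 1188.
So a = 603, b = 632, c = 1188, d = 1949.
OR = (a·d)/(b·c) = (603 × 1949) / (632 × 1188) = 1175247 / 750816 = 1.56529

1.57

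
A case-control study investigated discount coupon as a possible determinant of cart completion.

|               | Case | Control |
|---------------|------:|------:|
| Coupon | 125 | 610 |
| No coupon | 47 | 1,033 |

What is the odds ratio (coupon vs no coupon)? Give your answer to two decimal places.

Cells: a = 125, b = 610, c = 47, d = 1033.
OR = (a·d)/(b·c) = (125 × 1033) / (610 × 47) = 129125 / 28670 = 4.50384
The odds of cart completion are about 4.50 times as high in the coupon group.

4.50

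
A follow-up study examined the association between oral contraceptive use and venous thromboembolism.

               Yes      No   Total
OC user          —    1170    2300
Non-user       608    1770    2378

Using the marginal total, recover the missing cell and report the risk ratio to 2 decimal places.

1.92

The missing cell is in the exposed row: 2300 − 1170 = 1130.
So a = 1130, b = 1170, c = 608, d = 1770.
RR = [a/(a+b)] / [c/(c+d)] = (1130/2300) / (608/2378) = 0.49130/0.25568 = 1.92158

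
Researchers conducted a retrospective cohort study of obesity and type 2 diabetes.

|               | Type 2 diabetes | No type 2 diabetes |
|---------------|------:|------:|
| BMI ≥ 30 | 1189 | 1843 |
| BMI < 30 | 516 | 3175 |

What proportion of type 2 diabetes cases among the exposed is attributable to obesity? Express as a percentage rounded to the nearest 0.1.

Cells: a = 1189, b = 1843, c = 516, d = 3175.
Risk in exposed = 1189/3032 = 0.39215; risk in unexposed = 516/3691 = 0.13980.
RR = 0.39215/0.13980 = 2.80509
AR% = (RR − 1)/RR × 100 = (2.80509 − 1)/2.80509 × 100 = 64.3505%

64.4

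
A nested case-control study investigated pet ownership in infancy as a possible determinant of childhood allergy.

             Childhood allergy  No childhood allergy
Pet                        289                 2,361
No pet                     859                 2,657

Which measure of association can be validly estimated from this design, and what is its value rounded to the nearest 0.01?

Cells: a = 289, b = 2361, c = 859, d = 2657.
This is a nested case-control study: participants were sampled on outcome status, so risks in the source population cannot be estimated directly — relative risk is not valid here. The odds ratio is the appropriate measure.
OR = (a·d)/(b·c) = (289 × 2657) / (2361 × 859) = 767873 / 2028099 = 0.37862

0.38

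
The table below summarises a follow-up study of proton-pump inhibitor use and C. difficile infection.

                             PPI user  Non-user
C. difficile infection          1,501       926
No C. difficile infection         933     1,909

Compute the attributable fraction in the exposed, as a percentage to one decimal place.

47.0

Reading the table with exposure as columns: a = 1501 (PPI user, case), b = 933 (PPI user, non-case), c = 926 (Non-user, case), d = 1909.
Risk in exposed = 1501/2434 = 0.61668; risk in unexposed = 926/2835 = 0.32663.
RR = 0.61668/0.32663 = 1.88800
AR% = (RR − 1)/RR × 100 = (1.88800 − 1)/1.88800 × 100 = 47.0339%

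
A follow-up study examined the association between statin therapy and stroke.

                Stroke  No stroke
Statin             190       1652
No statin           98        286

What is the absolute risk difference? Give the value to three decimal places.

-0.152

Cells: a = 190, b = 1652, c = 98, d = 286.
Risk in exposed = 190/1842 = 0.103149; risk in unexposed = 98/384 = 0.255208.
Risk difference = 0.103149 − 0.255208 = -0.152060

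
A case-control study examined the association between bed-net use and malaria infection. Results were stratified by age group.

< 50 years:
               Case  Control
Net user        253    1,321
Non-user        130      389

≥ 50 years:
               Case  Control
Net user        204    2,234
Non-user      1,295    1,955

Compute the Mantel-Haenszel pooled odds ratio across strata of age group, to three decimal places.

0.198

OR_MH = Σ(aᵢdᵢ/nᵢ) / Σ(bᵢcᵢ/nᵢ), where nᵢ is the stratum total.
Stratum 1 (< 50 years): n = 2093; a·d/n = 253·389/2093 = 47.0220; b·c/n = 1321·130/2093 = 82.0497
Stratum 2 (≥ 50 years): n = 5688; a·d/n = 204·1955/5688 = 70.1160; b·c/n = 2234·1295/5688 = 508.6199
OR_MH = (47.0220 + 70.1160) / (82.0497 + 508.6199) = 117.1380 / 590.6696 = 0.19831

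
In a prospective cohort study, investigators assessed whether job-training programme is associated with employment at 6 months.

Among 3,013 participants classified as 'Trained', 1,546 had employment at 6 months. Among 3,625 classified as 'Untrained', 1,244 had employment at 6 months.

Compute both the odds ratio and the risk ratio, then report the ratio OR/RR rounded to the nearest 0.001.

From the description: a = 1546, b = 1467, c = 1244, d = 2381.
OR = (1546·2381)/(1467·1244) = 3681026/1824948 = 2.01706
Risk in exposed = 1546/3013 = 0.51311; risk in unexposed = 1244/3625 = 0.34317; RR = 1.49520
OR/RR = 2.01706 / 1.49520 = 1.34903
The outcome is not rare, so the OR lies further from 1 than the RR.

1.349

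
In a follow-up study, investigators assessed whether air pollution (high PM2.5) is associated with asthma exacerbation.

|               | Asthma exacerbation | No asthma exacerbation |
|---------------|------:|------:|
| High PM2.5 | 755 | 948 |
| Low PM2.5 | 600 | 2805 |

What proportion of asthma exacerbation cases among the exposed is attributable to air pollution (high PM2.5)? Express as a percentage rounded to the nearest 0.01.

60.25

Cells: a = 755, b = 948, c = 600, d = 2805.
Risk in exposed = 755/1703 = 0.44334; risk in unexposed = 600/3405 = 0.17621.
RR = 0.44334/0.17621 = 2.51593
AR% = (RR − 1)/RR × 100 = (2.51593 − 1)/2.51593 × 100 = 60.2532%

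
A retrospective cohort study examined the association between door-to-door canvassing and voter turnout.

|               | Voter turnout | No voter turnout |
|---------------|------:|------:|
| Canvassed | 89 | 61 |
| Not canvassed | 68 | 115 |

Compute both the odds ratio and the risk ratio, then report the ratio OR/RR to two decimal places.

1.55

Cells: a = 89, b = 61, c = 68, d = 115.
OR = (89·115)/(61·68) = 10235/4148 = 2.46745
Risk in exposed = 89/150 = 0.59333; risk in unexposed = 68/183 = 0.37158; RR = 1.59676
OR/RR = 2.46745 / 1.59676 = 1.54528
The outcome is not rare, so the OR lies further from 1 than the RR.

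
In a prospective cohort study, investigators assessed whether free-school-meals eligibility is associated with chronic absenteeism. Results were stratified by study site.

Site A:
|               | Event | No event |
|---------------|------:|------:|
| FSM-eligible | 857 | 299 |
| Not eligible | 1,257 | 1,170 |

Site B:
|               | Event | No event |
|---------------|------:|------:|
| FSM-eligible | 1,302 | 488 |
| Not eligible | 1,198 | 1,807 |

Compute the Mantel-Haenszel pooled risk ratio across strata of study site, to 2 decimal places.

1.64

RR_MH = Σ(aᵢ·n₀ᵢ/nᵢ) / Σ(cᵢ·n₁ᵢ/nᵢ), with n₁ᵢ = aᵢ+bᵢ (exposed), n₀ᵢ = cᵢ+dᵢ (unexposed), nᵢ = n₁ᵢ+n₀ᵢ.
Stratum 1 (Site A): n₁ = 1156, n₀ = 2427, n = 3583; a·n₀/n = 857·2427/3583 = 580.5021; c·n₁/n = 1257·1156/3583 = 405.5518
Stratum 2 (Site B): n₁ = 1790, n₀ = 3005, n = 4795; a·n₀/n = 1302·3005/4795 = 815.9562; c·n₁/n = 1198·1790/4795 = 447.2200
RR_MH = (580.5021 + 815.9562) / (405.5518 + 447.2200) = 1396.4583 / 852.7718 = 1.63755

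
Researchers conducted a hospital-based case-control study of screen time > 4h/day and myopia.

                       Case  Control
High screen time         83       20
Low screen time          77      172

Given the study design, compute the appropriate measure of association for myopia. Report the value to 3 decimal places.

Cells: a = 83, b = 20, c = 77, d = 172.
This is a hospital-based case-control study: participants were sampled on outcome status, so risks in the source population cannot be estimated directly — relative risk is not valid here. The odds ratio is the appropriate measure.
OR = (a·d)/(b·c) = (83 × 172) / (20 × 77) = 14276 / 1540 = 9.27013

9.270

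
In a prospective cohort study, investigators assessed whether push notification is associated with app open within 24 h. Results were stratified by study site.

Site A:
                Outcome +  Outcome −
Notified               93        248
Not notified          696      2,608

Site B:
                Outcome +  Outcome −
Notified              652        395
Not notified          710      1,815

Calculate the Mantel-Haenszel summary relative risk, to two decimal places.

RR_MH = Σ(aᵢ·n₀ᵢ/nᵢ) / Σ(cᵢ·n₁ᵢ/nᵢ), with n₁ᵢ = aᵢ+bᵢ (exposed), n₀ᵢ = cᵢ+dᵢ (unexposed), nᵢ = n₁ᵢ+n₀ᵢ.
Stratum 1 (Site A): n₁ = 341, n₀ = 3304, n = 3645; a·n₀/n = 93·3304/3645 = 84.2996; c·n₁/n = 696·341/3645 = 65.1128
Stratum 2 (Site B): n₁ = 1047, n₀ = 2525, n = 3572; a·n₀/n = 652·2525/3572 = 460.8903; c·n₁/n = 710·1047/3572 = 208.1103
RR_MH = (84.2996 + 460.8903) / (65.1128 + 208.1103) = 545.1898 / 273.2231 = 1.99540

2.00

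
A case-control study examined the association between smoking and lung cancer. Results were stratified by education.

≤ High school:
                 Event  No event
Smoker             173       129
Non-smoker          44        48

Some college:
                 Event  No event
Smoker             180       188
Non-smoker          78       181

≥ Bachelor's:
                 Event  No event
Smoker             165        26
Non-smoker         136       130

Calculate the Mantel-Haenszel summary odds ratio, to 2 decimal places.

2.64

OR_MH = Σ(aᵢdᵢ/nᵢ) / Σ(bᵢcᵢ/nᵢ), where nᵢ is the stratum total.
Stratum 1 (≤ High school): n = 394; a·d/n = 173·48/394 = 21.0761; b·c/n = 129·44/394 = 14.4061
Stratum 2 (Some college): n = 627; a·d/n = 180·181/627 = 51.9617; b·c/n = 188·78/627 = 23.3876
Stratum 3 (≥ Bachelor's): n = 457; a·d/n = 165·130/457 = 46.9365; b·c/n = 26·136/457 = 7.7374
OR_MH = (21.0761 + 51.9617 + 46.9365) / (14.4061 + 23.3876 + 7.7374) = 119.9744 / 45.5311 = 2.63500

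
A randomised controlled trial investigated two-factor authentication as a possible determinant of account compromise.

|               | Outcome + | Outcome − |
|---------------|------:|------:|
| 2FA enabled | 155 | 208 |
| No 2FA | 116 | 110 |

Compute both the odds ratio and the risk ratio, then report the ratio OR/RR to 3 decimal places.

Cells: a = 155, b = 208, c = 116, d = 110.
OR = (155·110)/(208·116) = 17050/24128 = 0.70665
Risk in exposed = 155/363 = 0.42700; risk in unexposed = 116/226 = 0.51327; RR = 0.83191
OR/RR = 0.70665 / 0.83191 = 0.84943
The outcome is not rare, so the OR lies further from 1 than the RR.

0.849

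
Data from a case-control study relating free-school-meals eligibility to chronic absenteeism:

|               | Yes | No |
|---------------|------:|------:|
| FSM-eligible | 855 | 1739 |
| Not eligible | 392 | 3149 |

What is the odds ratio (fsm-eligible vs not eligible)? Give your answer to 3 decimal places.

3.950

Cells: a = 855, b = 1739, c = 392, d = 3149.
OR = (a·d)/(b·c) = (855 × 3149) / (1739 × 392) = 2692395 / 681688 = 3.94960
The odds of chronic absenteeism are about 3.95 times as high in the fsm-eligible group.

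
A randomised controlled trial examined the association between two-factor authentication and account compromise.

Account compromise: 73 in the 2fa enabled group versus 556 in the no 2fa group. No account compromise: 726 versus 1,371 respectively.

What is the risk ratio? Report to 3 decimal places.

0.317

From the description: a = 73, b = 726, c = 556, d = 1371.
Risk in exposed = 73/799 = 0.09136; risk in unexposed = 556/1927 = 0.28853.
RR = 0.09136 / 0.28853 = 0.31665
The risk is 68% lower among the exposed than among the unexposed.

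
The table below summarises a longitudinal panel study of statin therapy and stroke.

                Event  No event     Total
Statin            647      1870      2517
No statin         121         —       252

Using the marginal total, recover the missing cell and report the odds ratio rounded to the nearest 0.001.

0.375

The missing cell is in the unexposed row: 252 − 121 = 131.
So a = 647, b = 1870, c = 121, d = 131.
OR = (a·d)/(b·c) = (647 × 131) / (1870 × 121) = 84757 / 226270 = 0.37458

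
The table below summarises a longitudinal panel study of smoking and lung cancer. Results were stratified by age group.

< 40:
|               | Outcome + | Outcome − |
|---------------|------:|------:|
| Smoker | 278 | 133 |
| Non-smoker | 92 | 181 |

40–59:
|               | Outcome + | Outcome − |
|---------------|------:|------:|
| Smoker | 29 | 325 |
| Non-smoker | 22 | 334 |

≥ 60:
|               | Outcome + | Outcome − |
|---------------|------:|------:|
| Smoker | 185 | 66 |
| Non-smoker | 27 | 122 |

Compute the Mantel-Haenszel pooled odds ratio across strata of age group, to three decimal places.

4.431

OR_MH = Σ(aᵢdᵢ/nᵢ) / Σ(bᵢcᵢ/nᵢ), where nᵢ is the stratum total.
Stratum 1 (< 40): n = 684; a·d/n = 278·181/684 = 73.5643; b·c/n = 133·92/684 = 17.8889
Stratum 2 (40–59): n = 710; a·d/n = 29·334/710 = 13.6423; b·c/n = 325·22/710 = 10.0704
Stratum 3 (≥ 60): n = 400; a·d/n = 185·122/400 = 56.4250; b·c/n = 66·27/400 = 4.4550
OR_MH = (73.5643 + 13.6423 + 56.4250) / (17.8889 + 10.0704 + 4.4550) = 143.6316 / 32.4143 = 4.43112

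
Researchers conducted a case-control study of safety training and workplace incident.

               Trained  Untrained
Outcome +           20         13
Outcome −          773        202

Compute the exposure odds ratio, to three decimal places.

Reading the table with exposure as columns: a = 20 (Trained, case), b = 773 (Trained, non-case), c = 13 (Untrained, case), d = 202.
OR = (a·d)/(b·c) = (20 × 202) / (773 × 13) = 4040 / 10049 = 0.40203
Exposure is associated with lower odds of workplace incident (OR = 0.40 < 1).

0.402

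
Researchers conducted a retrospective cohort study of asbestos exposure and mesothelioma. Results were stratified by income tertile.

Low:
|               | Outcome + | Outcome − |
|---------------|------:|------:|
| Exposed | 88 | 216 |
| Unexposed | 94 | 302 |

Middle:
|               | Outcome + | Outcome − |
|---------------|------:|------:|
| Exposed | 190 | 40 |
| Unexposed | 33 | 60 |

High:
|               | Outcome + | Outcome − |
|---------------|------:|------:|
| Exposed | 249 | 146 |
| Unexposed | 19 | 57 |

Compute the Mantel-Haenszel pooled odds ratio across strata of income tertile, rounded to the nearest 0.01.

OR_MH = Σ(aᵢdᵢ/nᵢ) / Σ(bᵢcᵢ/nᵢ), where nᵢ is the stratum total.
Stratum 1 (Low): n = 700; a·d/n = 88·302/700 = 37.9657; b·c/n = 216·94/700 = 29.0057
Stratum 2 (Middle): n = 323; a·d/n = 190·60/323 = 35.2941; b·c/n = 40·33/323 = 4.0867
Stratum 3 (High): n = 471; a·d/n = 249·57/471 = 30.1338; b·c/n = 146·19/471 = 5.8896
OR_MH = (37.9657 + 35.2941 + 30.1338) / (29.0057 + 4.0867 + 5.8896) = 103.3936 / 38.9820 = 2.65234

2.65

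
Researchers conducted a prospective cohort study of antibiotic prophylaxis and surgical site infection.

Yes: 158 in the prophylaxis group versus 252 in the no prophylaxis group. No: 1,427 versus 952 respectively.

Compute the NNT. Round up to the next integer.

Risk in treated group = 158/1585 = 0.09968; risk in control = 252/1204 = 0.20930.
Absolute risk reduction = 0.20930 − 0.09968 = 0.10962
NNT = 1 / ARR = 1 / 0.10962 = 9.123 → round up → 10

10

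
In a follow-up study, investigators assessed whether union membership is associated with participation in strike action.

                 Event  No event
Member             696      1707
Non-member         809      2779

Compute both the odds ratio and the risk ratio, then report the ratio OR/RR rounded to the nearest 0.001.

1.090

Cells: a = 696, b = 1707, c = 809, d = 2779.
OR = (696·2779)/(1707·809) = 1934184/1380963 = 1.40061
Risk in exposed = 696/2403 = 0.28964; risk in unexposed = 809/3588 = 0.22547; RR = 1.28457
OR/RR = 1.40061 / 1.28457 = 1.09033
The outcome is not rare, so the OR lies further from 1 than the RR.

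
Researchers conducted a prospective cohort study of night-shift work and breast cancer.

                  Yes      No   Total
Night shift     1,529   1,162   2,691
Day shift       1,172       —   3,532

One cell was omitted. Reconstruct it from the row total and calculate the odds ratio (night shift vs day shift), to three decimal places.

2.650

The missing cell is in the unexposed row: 3532 − 1172 = 2360.
So a = 1529, b = 1162, c = 1172, d = 2360.
OR = (a·d)/(b·c) = (1529 × 2360) / (1162 × 1172) = 3608440 / 1361864 = 2.64963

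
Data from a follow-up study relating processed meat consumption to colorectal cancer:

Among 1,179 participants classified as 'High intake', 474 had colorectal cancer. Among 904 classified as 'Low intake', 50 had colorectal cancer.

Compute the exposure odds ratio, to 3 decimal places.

11.484

From the description: a = 474, b = 705, c = 50, d = 854.
OR = (a·d)/(b·c) = (474 × 854) / (705 × 50) = 404796 / 35250 = 11.48357
The odds of colorectal cancer are about 11.48 times as high in the high intake group.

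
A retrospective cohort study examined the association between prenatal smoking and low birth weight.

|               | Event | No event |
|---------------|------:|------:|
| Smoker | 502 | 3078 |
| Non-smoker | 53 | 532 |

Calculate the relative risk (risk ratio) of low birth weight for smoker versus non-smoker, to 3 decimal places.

1.548

Cells: a = 502, b = 3078, c = 53, d = 532.
Risk in exposed = 502/3580 = 0.14022; risk in unexposed = 53/585 = 0.09060.
RR = 0.14022 / 0.09060 = 1.54775
The risk among the exposed is 1.55 times that among the unexposed.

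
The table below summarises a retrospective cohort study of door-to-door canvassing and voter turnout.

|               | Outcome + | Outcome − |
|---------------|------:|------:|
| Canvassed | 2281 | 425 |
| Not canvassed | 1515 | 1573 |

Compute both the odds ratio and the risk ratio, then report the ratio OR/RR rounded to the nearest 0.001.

3.243

Cells: a = 2281, b = 425, c = 1515, d = 1573.
OR = (2281·1573)/(425·1515) = 3588013/643875 = 5.57253
Risk in exposed = 2281/2706 = 0.84294; risk in unexposed = 1515/3088 = 0.49061; RR = 1.71815
OR/RR = 5.57253 / 1.71815 = 3.24332
The outcome is not rare, so the OR lies further from 1 than the RR.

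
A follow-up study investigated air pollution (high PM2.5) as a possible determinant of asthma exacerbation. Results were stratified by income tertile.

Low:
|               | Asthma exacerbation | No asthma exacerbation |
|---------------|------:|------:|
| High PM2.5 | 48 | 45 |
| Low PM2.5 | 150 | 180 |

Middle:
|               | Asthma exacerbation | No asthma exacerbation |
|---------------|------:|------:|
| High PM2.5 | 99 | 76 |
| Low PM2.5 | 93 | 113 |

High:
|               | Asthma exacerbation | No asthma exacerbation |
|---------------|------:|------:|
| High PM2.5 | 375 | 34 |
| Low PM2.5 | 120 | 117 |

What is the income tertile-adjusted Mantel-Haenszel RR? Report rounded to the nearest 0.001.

1.507

RR_MH = Σ(aᵢ·n₀ᵢ/nᵢ) / Σ(cᵢ·n₁ᵢ/nᵢ), with n₁ᵢ = aᵢ+bᵢ (exposed), n₀ᵢ = cᵢ+dᵢ (unexposed), nᵢ = n₁ᵢ+n₀ᵢ.
Stratum 1 (Low): n₁ = 93, n₀ = 330, n = 423; a·n₀/n = 48·330/423 = 37.4468; c·n₁/n = 150·93/423 = 32.9787
Stratum 2 (Middle): n₁ = 175, n₀ = 206, n = 381; a·n₀/n = 99·206/381 = 53.5276; c·n₁/n = 93·175/381 = 42.7165
Stratum 3 (High): n₁ = 409, n₀ = 237, n = 646; a·n₀/n = 375·237/646 = 137.5774; c·n₁/n = 120·409/646 = 75.9752
RR_MH = (37.4468 + 53.5276 + 137.5774) / (32.9787 + 42.7165 + 75.9752) = 228.5518 / 151.6705 = 1.50690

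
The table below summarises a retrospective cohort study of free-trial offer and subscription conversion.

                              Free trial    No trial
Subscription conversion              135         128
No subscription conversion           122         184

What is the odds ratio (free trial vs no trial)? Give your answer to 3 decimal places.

1.591

Reading the table with exposure as columns: a = 135 (Free trial, case), b = 122 (Free trial, non-case), c = 128 (No trial, case), d = 184.
OR = (a·d)/(b·c) = (135 × 184) / (122 × 128) = 24840 / 15616 = 1.59068
The odds of subscription conversion are about 1.59 times as high in the free trial group.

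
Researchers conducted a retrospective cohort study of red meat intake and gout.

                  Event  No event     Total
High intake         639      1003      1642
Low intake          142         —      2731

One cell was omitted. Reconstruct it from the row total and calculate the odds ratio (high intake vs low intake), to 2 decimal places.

The missing cell is in the unexposed row: 2731 − 142 = 2589.
So a = 639, b = 1003, c = 142, d = 2589.
OR = (a·d)/(b·c) = (639 × 2589) / (1003 × 142) = 1654371 / 142426 = 11.61565

11.62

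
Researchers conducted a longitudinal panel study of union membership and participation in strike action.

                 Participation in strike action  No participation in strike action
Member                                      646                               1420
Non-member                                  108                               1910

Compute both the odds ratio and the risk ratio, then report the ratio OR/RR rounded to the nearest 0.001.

1.377

Cells: a = 646, b = 1420, c = 108, d = 1910.
OR = (646·1910)/(1420·108) = 1233860/153360 = 8.04551
Risk in exposed = 646/2066 = 0.31268; risk in unexposed = 108/2018 = 0.05352; RR = 5.84251
OR/RR = 8.04551 / 5.84251 = 1.37706
The outcome is not rare, so the OR lies further from 1 than the RR.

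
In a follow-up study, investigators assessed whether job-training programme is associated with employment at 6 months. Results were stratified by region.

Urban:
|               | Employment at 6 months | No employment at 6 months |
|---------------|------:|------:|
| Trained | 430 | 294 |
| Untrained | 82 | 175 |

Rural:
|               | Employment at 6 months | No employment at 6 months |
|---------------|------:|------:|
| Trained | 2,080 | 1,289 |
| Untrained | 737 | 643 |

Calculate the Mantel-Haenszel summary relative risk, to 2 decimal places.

RR_MH = Σ(aᵢ·n₀ᵢ/nᵢ) / Σ(cᵢ·n₁ᵢ/nᵢ), with n₁ᵢ = aᵢ+bᵢ (exposed), n₀ᵢ = cᵢ+dᵢ (unexposed), nᵢ = n₁ᵢ+n₀ᵢ.
Stratum 1 (Urban): n₁ = 724, n₀ = 257, n = 981; a·n₀/n = 430·257/981 = 112.6504; c·n₁/n = 82·724/981 = 60.5178
Stratum 2 (Rural): n₁ = 3369, n₀ = 1380, n = 4749; a·n₀/n = 2080·1380/4749 = 604.4220; c·n₁/n = 737·3369/4749 = 522.8370
RR_MH = (112.6504 + 604.4220) / (60.5178 + 522.8370) = 717.0723 / 583.3549 = 1.22922

1.23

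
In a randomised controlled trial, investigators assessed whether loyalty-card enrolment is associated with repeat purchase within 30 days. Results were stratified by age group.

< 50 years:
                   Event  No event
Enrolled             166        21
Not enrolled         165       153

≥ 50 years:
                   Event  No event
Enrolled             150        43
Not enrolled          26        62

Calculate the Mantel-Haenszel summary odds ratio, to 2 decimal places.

7.69

OR_MH = Σ(aᵢdᵢ/nᵢ) / Σ(bᵢcᵢ/nᵢ), where nᵢ is the stratum total.
Stratum 1 (< 50 years): n = 505; a·d/n = 166·153/505 = 50.2931; b·c/n = 21·165/505 = 6.8614
Stratum 2 (≥ 50 years): n = 281; a·d/n = 150·62/281 = 33.0961; b·c/n = 43·26/281 = 3.9786
OR_MH = (50.2931 + 33.0961) / (6.8614 + 3.9786) = 83.3892 / 10.8400 = 7.69270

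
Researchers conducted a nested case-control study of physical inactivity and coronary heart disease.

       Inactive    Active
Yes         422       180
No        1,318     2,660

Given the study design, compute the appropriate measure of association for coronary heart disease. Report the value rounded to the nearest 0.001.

Reading the table with exposure as columns: a = 422 (Inactive, case), b = 1318 (Inactive, non-case), c = 180 (Active, case), d = 2660.
This is a nested case-control study: participants were sampled on outcome status, so risks in the source population cannot be estimated directly — relative risk is not valid here. The odds ratio is the appropriate measure.
OR = (a·d)/(b·c) = (422 × 2660) / (1318 × 180) = 1122520 / 237240 = 4.73158

4.732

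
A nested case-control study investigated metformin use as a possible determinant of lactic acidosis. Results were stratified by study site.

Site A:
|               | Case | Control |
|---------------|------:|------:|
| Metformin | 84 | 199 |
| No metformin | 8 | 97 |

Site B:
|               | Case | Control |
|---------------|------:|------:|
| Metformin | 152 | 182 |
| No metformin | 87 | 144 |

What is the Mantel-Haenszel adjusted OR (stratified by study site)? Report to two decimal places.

1.86

OR_MH = Σ(aᵢdᵢ/nᵢ) / Σ(bᵢcᵢ/nᵢ), where nᵢ is the stratum total.
Stratum 1 (Site A): n = 388; a·d/n = 84·97/388 = 21.0000; b·c/n = 199·8/388 = 4.1031
Stratum 2 (Site B): n = 565; a·d/n = 152·144/565 = 38.7398; b·c/n = 182·87/565 = 28.0248
OR_MH = (21.0000 + 38.7398) / (4.1031 + 28.0248) = 59.7398 / 32.1279 = 1.85944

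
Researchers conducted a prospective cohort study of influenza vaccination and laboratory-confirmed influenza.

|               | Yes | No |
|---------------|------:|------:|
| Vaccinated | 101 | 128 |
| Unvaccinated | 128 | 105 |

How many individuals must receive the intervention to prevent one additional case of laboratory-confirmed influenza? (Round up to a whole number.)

Risk in treated group = 101/229 = 0.44105; risk in control = 128/233 = 0.54936.
Absolute risk reduction = 0.54936 − 0.44105 = 0.10831
NNT = 1 / ARR = 1 / 0.10831 = 9.233 → round up → 10

10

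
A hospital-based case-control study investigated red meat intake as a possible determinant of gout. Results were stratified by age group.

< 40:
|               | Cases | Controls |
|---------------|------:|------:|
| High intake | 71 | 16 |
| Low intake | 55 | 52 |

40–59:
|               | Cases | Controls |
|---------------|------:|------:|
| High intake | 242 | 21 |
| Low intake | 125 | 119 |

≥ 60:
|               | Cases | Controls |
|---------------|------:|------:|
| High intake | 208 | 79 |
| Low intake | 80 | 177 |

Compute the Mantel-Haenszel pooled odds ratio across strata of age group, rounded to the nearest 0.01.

6.73

OR_MH = Σ(aᵢdᵢ/nᵢ) / Σ(bᵢcᵢ/nᵢ), where nᵢ is the stratum total.
Stratum 1 (< 40): n = 194; a·d/n = 71·52/194 = 19.0309; b·c/n = 16·55/194 = 4.5361
Stratum 2 (40–59): n = 507; a·d/n = 242·119/507 = 56.8008; b·c/n = 21·125/507 = 5.1775
Stratum 3 (≥ 60): n = 544; a·d/n = 208·177/544 = 67.6765; b·c/n = 79·80/544 = 11.6176
OR_MH = (19.0309 + 56.8008 + 67.6765) / (4.5361 + 5.1775 + 11.6176) = 143.5082 / 21.3312 = 6.72761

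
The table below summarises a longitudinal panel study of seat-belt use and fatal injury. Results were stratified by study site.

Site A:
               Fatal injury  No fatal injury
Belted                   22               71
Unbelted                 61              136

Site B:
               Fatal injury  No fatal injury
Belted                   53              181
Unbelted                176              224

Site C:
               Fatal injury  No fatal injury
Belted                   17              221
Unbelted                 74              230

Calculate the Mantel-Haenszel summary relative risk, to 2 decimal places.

RR_MH = Σ(aᵢ·n₀ᵢ/nᵢ) / Σ(cᵢ·n₁ᵢ/nᵢ), with n₁ᵢ = aᵢ+bᵢ (exposed), n₀ᵢ = cᵢ+dᵢ (unexposed), nᵢ = n₁ᵢ+n₀ᵢ.
Stratum 1 (Site A): n₁ = 93, n₀ = 197, n = 290; a·n₀/n = 22·197/290 = 14.9448; c·n₁/n = 61·93/290 = 19.5621
Stratum 2 (Site B): n₁ = 234, n₀ = 400, n = 634; a·n₀/n = 53·400/634 = 33.4385; c·n₁/n = 176·234/634 = 64.9590
Stratum 3 (Site C): n₁ = 238, n₀ = 304, n = 542; a·n₀/n = 17·304/542 = 9.5351; c·n₁/n = 74·238/542 = 32.4945
RR_MH = (14.9448 + 33.4385 + 9.5351) / (19.5621 + 64.9590 + 32.4945) = 57.9184 / 117.0155 = 0.49496

0.49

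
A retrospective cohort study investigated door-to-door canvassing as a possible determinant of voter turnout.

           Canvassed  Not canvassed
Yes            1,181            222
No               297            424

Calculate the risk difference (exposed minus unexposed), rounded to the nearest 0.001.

Reading the table with exposure as columns: a = 1181 (Canvassed, case), b = 297 (Canvassed, non-case), c = 222 (Not canvassed, case), d = 424.
Risk in exposed = 1181/1478 = 0.799053; risk in unexposed = 222/646 = 0.343653.
Risk difference = 0.799053 − 0.343653 = 0.455400

0.455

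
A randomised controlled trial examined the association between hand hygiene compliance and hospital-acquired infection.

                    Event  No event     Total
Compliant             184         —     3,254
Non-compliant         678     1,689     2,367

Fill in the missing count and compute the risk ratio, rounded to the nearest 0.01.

The missing cell is in the exposed row: 3254 − 184 = 3070.
So a = 184, b = 3070, c = 678, d = 1689.
RR = [a/(a+b)] / [c/(c+d)] = (184/3254) / (678/2367) = 0.05655/0.28644 = 0.19741

0.20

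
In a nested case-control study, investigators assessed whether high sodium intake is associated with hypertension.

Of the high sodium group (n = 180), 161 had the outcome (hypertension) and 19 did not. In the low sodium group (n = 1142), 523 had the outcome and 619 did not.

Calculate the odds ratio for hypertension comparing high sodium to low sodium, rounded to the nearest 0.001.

10.029

From the description: a = 161, b = 19, c = 523, d = 619.
OR = (a·d)/(b·c) = (161 × 619) / (19 × 523) = 99659 / 9937 = 10.02908
The odds of hypertension are about 10.03 times as high in the high sodium group.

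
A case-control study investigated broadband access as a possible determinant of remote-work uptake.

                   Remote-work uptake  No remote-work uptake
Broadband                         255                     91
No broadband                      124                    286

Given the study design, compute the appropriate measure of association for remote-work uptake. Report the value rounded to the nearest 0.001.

6.463

Cells: a = 255, b = 91, c = 124, d = 286.
This is a case-control study: participants were sampled on outcome status, so risks in the source population cannot be estimated directly — relative risk is not valid here. The odds ratio is the appropriate measure.
OR = (a·d)/(b·c) = (255 × 286) / (91 × 124) = 72930 / 11284 = 6.46313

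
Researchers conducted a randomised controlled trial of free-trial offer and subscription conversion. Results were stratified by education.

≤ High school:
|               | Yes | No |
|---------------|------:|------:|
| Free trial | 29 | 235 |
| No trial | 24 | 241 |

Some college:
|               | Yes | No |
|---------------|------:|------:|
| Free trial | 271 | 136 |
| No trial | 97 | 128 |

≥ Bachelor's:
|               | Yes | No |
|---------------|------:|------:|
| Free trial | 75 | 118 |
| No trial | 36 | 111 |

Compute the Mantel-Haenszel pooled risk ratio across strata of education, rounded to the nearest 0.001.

RR_MH = Σ(aᵢ·n₀ᵢ/nᵢ) / Σ(cᵢ·n₁ᵢ/nᵢ), with n₁ᵢ = aᵢ+bᵢ (exposed), n₀ᵢ = cᵢ+dᵢ (unexposed), nᵢ = n₁ᵢ+n₀ᵢ.
Stratum 1 (≤ High school): n₁ = 264, n₀ = 265, n = 529; a·n₀/n = 29·265/529 = 14.5274; c·n₁/n = 24·264/529 = 11.9773
Stratum 2 (Some college): n₁ = 407, n₀ = 225, n = 632; a·n₀/n = 271·225/632 = 96.4794; c·n₁/n = 97·407/632 = 62.4668
Stratum 3 (≥ Bachelor's): n₁ = 193, n₀ = 147, n = 340; a·n₀/n = 75·147/340 = 32.4265; c·n₁/n = 36·193/340 = 20.4353
RR_MH = (14.5274 + 96.4794 + 32.4265) / (11.9773 + 62.4668 + 20.4353) = 143.4333 / 94.8794 = 1.51174

1.512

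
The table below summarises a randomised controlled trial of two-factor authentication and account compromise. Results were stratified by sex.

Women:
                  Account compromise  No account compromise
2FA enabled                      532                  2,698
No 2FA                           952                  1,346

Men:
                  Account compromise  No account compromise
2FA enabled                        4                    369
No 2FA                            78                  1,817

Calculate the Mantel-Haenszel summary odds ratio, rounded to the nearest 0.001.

0.278

OR_MH = Σ(aᵢdᵢ/nᵢ) / Σ(bᵢcᵢ/nᵢ), where nᵢ is the stratum total.
Stratum 1 (Women): n = 5528; a·d/n = 532·1346/5528 = 129.5355; b·c/n = 2698·952/5528 = 464.6339
Stratum 2 (Men): n = 2268; a·d/n = 4·1817/2268 = 3.2046; b·c/n = 369·78/2268 = 12.6905
OR_MH = (129.5355 + 3.2046) / (464.6339 + 12.6905) = 132.7400 / 477.3243 = 0.27809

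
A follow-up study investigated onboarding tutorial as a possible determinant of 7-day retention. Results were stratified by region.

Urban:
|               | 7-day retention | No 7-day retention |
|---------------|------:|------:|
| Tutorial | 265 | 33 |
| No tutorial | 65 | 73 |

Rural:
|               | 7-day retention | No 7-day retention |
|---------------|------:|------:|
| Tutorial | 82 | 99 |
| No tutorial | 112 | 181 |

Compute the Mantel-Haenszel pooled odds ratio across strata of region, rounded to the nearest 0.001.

OR_MH = Σ(aᵢdᵢ/nᵢ) / Σ(bᵢcᵢ/nᵢ), where nᵢ is the stratum total.
Stratum 1 (Urban): n = 436; a·d/n = 265·73/436 = 44.3693; b·c/n = 33·65/436 = 4.9197
Stratum 2 (Rural): n = 474; a·d/n = 82·181/474 = 31.3122; b·c/n = 99·112/474 = 23.3924
OR_MH = (44.3693 + 31.3122) / (4.9197 + 23.3924) = 75.6815 / 28.3121 = 2.67311

2.673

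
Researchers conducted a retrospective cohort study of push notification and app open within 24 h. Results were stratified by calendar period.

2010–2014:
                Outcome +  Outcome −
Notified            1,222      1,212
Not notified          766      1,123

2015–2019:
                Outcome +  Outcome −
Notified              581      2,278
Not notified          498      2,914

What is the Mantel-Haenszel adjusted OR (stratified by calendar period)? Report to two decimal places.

1.48

OR_MH = Σ(aᵢdᵢ/nᵢ) / Σ(bᵢcᵢ/nᵢ), where nᵢ is the stratum total.
Stratum 1 (2010–2014): n = 4323; a·d/n = 1222·1123/4323 = 317.4430; b·c/n = 1212·766/4323 = 214.7564
Stratum 2 (2015–2019): n = 6271; a·d/n = 581·2914/6271 = 269.9783; b·c/n = 2278·498/6271 = 180.9032
OR_MH = (317.4430 + 269.9783) / (214.7564 + 180.9032) = 587.4213 / 395.6596 = 1.48466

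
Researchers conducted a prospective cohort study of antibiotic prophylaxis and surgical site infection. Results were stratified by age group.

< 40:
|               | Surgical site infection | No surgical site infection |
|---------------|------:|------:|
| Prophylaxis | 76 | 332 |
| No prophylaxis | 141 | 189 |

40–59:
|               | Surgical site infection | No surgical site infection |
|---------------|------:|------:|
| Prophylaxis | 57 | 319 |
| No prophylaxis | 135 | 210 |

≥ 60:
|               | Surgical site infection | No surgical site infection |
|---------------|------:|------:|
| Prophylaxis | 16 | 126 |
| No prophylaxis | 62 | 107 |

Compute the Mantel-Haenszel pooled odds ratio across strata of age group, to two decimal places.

OR_MH = Σ(aᵢdᵢ/nᵢ) / Σ(bᵢcᵢ/nᵢ), where nᵢ is the stratum total.
Stratum 1 (< 40): n = 738; a·d/n = 76·189/738 = 19.4634; b·c/n = 332·141/738 = 63.4309
Stratum 2 (40–59): n = 721; a·d/n = 57·210/721 = 16.6019; b·c/n = 319·135/721 = 59.7295
Stratum 3 (≥ 60): n = 311; a·d/n = 16·107/311 = 5.5048; b·c/n = 126·62/311 = 25.1190
OR_MH = (19.4634 + 16.6019 + 5.5048) / (63.4309 + 59.7295 + 25.1190) = 41.5702 / 148.2794 = 0.28035

0.28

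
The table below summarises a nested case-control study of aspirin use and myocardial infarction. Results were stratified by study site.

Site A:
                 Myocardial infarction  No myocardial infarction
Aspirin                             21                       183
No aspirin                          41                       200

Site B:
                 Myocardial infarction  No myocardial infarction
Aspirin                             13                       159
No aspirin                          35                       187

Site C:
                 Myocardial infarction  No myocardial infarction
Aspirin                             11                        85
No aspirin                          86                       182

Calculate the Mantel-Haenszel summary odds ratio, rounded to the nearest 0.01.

OR_MH = Σ(aᵢdᵢ/nᵢ) / Σ(bᵢcᵢ/nᵢ), where nᵢ is the stratum total.
Stratum 1 (Site A): n = 445; a·d/n = 21·200/445 = 9.4382; b·c/n = 183·41/445 = 16.8607
Stratum 2 (Site B): n = 394; a·d/n = 13·187/394 = 6.1701; b·c/n = 159·35/394 = 14.1244
Stratum 3 (Site C): n = 364; a·d/n = 11·182/364 = 5.5000; b·c/n = 85·86/364 = 20.0824
OR_MH = (9.4382 + 6.1701 + 5.5000) / (16.8607 + 14.1244 + 20.0824) = 21.1083 / 51.0675 = 0.41334

0.41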